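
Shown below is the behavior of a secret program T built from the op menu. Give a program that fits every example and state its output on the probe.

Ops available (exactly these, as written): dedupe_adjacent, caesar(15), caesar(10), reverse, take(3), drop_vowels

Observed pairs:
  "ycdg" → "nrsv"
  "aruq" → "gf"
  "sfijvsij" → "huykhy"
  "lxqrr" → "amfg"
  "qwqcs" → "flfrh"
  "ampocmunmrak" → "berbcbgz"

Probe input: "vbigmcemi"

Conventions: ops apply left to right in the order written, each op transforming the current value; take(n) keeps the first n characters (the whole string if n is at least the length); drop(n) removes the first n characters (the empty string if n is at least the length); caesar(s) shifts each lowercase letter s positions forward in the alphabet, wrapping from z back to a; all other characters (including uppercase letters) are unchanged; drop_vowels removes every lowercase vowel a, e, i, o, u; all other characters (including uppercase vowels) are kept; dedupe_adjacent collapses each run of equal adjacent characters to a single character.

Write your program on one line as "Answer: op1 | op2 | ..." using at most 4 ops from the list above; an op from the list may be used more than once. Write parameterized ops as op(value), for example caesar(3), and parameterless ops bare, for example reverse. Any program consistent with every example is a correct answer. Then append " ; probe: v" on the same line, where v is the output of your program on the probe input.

dedupe_adjacent | drop_vowels | caesar(15) ; probe: "kqvbrb"

Check, running the answer program on each example:
  "ycdg" -> "ycdg" -> "ycdg" -> "nrsv"
  "aruq" -> "aruq" -> "rq" -> "gf"
  "sfijvsij" -> "sfijvsij" -> "sfjvsj" -> "huykhy"
  "lxqrr" -> "lxqr" -> "lxqr" -> "amfg"
  "qwqcs" -> "qwqcs" -> "qwqcs" -> "flfrh"
  "ampocmunmrak" -> "ampocmunmrak" -> "mpcmnmrk" -> "berbcbgz"
  probe: "vbigmcemi" -> "vbigmcemi" -> "vbgmcm" -> "kqvbrb"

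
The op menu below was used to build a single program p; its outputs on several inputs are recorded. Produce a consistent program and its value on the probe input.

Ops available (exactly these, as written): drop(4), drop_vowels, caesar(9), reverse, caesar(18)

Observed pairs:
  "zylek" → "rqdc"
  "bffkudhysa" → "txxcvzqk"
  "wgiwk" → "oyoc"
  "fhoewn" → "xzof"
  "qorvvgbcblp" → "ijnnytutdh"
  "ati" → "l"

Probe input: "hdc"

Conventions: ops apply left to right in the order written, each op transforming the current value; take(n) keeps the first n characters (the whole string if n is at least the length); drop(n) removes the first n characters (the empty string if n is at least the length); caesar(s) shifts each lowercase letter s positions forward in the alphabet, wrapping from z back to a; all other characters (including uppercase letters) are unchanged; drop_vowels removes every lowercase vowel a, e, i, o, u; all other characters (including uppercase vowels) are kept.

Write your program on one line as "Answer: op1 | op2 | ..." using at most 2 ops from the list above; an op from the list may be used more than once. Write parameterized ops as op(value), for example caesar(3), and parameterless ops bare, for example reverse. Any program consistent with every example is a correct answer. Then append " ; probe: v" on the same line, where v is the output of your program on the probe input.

drop_vowels | caesar(18) ; probe: "zvu"

Check, running the answer program on each example:
  "zylek" -> "zylk" -> "rqdc"
  "bffkudhysa" -> "bffkdhys" -> "txxcvzqk"
  "wgiwk" -> "wgwk" -> "oyoc"
  "fhoewn" -> "fhwn" -> "xzof"
  "qorvvgbcblp" -> "qrvvgbcblp" -> "ijnnytutdh"
  "ati" -> "t" -> "l"
  probe: "hdc" -> "hdc" -> "zvu"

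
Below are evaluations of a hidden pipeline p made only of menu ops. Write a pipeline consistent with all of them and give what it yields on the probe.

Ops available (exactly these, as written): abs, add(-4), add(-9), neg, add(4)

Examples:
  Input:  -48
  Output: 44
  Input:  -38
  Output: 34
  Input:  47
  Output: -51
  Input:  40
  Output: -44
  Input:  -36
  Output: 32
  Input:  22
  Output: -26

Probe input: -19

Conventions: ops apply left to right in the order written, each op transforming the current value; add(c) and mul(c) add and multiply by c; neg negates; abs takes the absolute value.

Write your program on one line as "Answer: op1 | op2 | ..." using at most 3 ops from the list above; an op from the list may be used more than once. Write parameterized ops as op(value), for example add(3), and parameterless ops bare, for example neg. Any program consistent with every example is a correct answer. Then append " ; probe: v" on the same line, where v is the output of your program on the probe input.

add(4) | neg ; probe: 15

Check, running the answer program on each example:
  -48 -> -44 -> 44
  -38 -> -34 -> 34
  47 -> 51 -> -51
  40 -> 44 -> -44
  -36 -> -32 -> 32
  22 -> 26 -> -26
  probe: -19 -> -15 -> 15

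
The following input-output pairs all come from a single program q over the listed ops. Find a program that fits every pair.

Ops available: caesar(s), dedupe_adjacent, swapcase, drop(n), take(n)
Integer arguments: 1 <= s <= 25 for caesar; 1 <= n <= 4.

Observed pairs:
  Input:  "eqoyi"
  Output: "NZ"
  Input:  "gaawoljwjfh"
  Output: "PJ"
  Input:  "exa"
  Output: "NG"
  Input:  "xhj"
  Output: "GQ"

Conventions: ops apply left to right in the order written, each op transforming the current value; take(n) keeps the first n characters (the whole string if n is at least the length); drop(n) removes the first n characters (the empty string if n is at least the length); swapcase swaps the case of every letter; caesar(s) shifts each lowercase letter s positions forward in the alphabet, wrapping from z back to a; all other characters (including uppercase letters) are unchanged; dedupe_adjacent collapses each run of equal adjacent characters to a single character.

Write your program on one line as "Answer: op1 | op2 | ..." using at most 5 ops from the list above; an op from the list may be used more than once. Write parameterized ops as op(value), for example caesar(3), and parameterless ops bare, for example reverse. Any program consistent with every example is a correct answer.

caesar(9) | dedupe_adjacent | swapcase | take(2)

Check, running the answer program on each example:
  "eqoyi" -> "nzxhr" -> "nzxhr" -> "NZXHR" -> "NZ"
  "gaawoljwjfh" -> "pjjfxusfsoq" -> "pjfxusfsoq" -> "PJFXUSFSOQ" -> "PJ"
  "exa" -> "ngj" -> "ngj" -> "NGJ" -> "NG"
  "xhj" -> "gqs" -> "gqs" -> "GQS" -> "GQ"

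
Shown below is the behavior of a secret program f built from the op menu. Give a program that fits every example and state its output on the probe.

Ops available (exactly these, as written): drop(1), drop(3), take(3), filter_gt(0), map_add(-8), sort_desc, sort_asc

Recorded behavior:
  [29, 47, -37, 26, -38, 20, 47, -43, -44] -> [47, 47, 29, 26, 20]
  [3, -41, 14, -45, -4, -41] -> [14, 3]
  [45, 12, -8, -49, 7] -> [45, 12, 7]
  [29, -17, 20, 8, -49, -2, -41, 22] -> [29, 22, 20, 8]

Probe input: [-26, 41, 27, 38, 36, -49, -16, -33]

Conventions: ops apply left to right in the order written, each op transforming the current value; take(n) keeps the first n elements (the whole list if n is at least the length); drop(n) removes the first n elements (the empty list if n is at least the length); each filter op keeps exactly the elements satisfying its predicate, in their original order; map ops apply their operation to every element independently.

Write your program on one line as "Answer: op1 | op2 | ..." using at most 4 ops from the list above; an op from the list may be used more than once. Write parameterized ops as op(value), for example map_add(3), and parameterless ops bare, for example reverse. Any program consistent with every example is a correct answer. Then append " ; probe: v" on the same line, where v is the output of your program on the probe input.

sort_asc | filter_gt(0) | sort_desc ; probe: [41, 38, 36, 27]

Check, running the answer program on each example:
  [29, 47, -37, 26, -38, 20, 47, -43, -44] -> [-44, -43, -38, -37, 20, 26, 29, 47, 47] -> [20, 26, 29, 47, 47] -> [47, 47, 29, 26, 20]
  [3, -41, 14, -45, -4, -41] -> [-45, -41, -41, -4, 3, 14] -> [3, 14] -> [14, 3]
  [45, 12, -8, -49, 7] -> [-49, -8, 7, 12, 45] -> [7, 12, 45] -> [45, 12, 7]
  [29, -17, 20, 8, -49, -2, -41, 22] -> [-49, -41, -17, -2, 8, 20, 22, 29] -> [8, 20, 22, 29] -> [29, 22, 20, 8]
  probe: [-26, 41, 27, 38, 36, -49, -16, -33] -> [-49, -33, -26, -16, 27, 36, 38, 41] -> [27, 36, 38, 41] -> [41, 38, 36, 27]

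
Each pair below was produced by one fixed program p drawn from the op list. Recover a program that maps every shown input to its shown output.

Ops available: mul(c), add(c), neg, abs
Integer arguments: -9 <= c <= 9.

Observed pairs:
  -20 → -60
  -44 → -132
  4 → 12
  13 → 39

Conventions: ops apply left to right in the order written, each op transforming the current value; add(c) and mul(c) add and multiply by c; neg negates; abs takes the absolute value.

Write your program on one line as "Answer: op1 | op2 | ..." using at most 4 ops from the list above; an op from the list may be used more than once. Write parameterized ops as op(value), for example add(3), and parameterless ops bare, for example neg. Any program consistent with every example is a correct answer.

neg | mul(3) | neg

Check, running the answer program on each example:
  -20 -> 20 -> 60 -> -60
  -44 -> 44 -> 132 -> -132
  4 -> -4 -> -12 -> 12
  13 -> -13 -> -39 -> 39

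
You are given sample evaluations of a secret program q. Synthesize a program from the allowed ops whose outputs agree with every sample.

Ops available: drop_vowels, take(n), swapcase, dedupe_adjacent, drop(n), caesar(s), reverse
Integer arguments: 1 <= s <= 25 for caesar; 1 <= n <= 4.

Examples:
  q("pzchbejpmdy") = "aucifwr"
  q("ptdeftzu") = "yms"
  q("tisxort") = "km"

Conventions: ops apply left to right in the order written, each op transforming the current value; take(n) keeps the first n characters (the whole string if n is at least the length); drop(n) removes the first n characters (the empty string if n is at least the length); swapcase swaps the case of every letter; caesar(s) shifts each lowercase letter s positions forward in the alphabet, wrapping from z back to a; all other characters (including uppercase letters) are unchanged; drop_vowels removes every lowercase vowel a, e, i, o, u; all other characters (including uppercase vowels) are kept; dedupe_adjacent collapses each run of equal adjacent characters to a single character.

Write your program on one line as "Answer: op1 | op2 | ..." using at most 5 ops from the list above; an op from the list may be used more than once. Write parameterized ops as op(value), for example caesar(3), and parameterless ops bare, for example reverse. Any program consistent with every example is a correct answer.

reverse | drop_vowels | caesar(19) | reverse | drop(3)

Check, running the answer program on each example:
  "pzchbejpmdy" -> "ydmpjebhczp" -> "ydmpjbhczp" -> "rwficuavsi" -> "isvaucifwr" -> "aucifwr"
  "ptdeftzu" -> "uztfedtp" -> "ztfdtp" -> "smywmi" -> "imwyms" -> "yms"
  "tisxort" -> "troxsit" -> "trxst" -> "mkqlm" -> "mlqkm" -> "km"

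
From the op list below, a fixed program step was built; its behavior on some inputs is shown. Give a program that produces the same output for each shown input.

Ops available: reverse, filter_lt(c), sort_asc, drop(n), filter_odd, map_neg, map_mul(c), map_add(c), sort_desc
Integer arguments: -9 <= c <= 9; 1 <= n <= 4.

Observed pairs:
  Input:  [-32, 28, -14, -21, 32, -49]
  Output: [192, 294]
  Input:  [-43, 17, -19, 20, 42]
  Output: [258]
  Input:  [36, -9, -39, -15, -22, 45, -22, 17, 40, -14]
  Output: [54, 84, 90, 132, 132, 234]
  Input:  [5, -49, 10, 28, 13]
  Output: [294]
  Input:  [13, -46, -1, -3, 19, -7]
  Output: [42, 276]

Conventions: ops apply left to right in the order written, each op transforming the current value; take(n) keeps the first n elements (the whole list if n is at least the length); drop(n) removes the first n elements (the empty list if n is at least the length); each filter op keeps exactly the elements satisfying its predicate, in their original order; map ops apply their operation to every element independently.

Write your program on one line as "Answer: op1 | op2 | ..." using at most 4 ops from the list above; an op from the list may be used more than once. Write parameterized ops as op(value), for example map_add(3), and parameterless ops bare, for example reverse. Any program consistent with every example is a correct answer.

reverse | sort_desc | drop(4) | map_mul(-6)

Check, running the answer program on each example:
  [-32, 28, -14, -21, 32, -49] -> [-49, 32, -21, -14, 28, -32] -> [32, 28, -14, -21, -32, -49] -> [-32, -49] -> [192, 294]
  [-43, 17, -19, 20, 42] -> [42, 20, -19, 17, -43] -> [42, 20, 17, -19, -43] -> [-43] -> [258]
  [36, -9, -39, -15, -22, 45, -22, 17, 40, -14] -> [-14, 40, 17, -22, 45, -22, -15, -39, -9, 36] -> [45, 40, 36, 17, -9, -14, -15, -22, -22, -39] -> [-9, -14, -15, -22, -22, -39] -> [54, 84, 90, 132, 132, 234]
  [5, -49, 10, 28, 13] -> [13, 28, 10, -49, 5] -> [28, 13, 10, 5, -49] -> [-49] -> [294]
  [13, -46, -1, -3, 19, -7] -> [-7, 19, -3, -1, -46, 13] -> [19, 13, -1, -3, -7, -46] -> [-7, -46] -> [42, 276]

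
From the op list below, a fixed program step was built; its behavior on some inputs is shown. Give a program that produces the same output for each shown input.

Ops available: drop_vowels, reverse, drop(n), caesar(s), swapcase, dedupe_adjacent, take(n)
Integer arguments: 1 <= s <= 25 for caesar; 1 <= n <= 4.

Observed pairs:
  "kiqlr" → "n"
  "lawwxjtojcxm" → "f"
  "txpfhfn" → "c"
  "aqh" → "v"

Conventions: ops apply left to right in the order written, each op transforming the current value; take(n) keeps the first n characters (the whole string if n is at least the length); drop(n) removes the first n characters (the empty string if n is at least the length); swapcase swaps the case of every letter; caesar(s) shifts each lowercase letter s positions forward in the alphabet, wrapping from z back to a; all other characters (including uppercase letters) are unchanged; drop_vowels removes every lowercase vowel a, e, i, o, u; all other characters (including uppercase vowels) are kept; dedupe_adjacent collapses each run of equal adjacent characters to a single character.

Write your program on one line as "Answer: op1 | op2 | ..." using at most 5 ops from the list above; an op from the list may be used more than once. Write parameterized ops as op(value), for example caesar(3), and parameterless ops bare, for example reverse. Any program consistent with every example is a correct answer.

caesar(5) | dedupe_adjacent | drop(1) | take(1)

Check, running the answer program on each example:
  "kiqlr" -> "pnvqw" -> "pnvqw" -> "nvqw" -> "n"
  "lawwxjtojcxm" -> "qfbbcoytohcr" -> "qfbcoytohcr" -> "fbcoytohcr" -> "f"
  "txpfhfn" -> "ycukmks" -> "ycukmks" -> "cukmks" -> "c"
  "aqh" -> "fvm" -> "fvm" -> "vm" -> "v"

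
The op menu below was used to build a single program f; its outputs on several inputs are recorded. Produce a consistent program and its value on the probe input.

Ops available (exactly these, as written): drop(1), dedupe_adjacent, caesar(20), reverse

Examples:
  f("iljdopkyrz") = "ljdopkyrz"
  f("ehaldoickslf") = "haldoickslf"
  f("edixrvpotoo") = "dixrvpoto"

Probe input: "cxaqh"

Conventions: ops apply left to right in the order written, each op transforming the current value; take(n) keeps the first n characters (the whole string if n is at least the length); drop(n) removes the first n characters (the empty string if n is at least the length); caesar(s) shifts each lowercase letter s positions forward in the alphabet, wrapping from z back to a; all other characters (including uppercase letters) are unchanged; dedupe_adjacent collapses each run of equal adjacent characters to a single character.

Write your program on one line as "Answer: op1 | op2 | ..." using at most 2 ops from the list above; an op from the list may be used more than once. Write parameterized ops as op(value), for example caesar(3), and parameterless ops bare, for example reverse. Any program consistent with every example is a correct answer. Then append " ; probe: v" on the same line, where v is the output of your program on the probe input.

dedupe_adjacent | drop(1) ; probe: "xaqh"

Check, running the answer program on each example:
  "iljdopkyrz" -> "iljdopkyrz" -> "ljdopkyrz"
  "ehaldoickslf" -> "ehaldoickslf" -> "haldoickslf"
  "edixrvpotoo" -> "edixrvpoto" -> "dixrvpoto"
  probe: "cxaqh" -> "cxaqh" -> "xaqh"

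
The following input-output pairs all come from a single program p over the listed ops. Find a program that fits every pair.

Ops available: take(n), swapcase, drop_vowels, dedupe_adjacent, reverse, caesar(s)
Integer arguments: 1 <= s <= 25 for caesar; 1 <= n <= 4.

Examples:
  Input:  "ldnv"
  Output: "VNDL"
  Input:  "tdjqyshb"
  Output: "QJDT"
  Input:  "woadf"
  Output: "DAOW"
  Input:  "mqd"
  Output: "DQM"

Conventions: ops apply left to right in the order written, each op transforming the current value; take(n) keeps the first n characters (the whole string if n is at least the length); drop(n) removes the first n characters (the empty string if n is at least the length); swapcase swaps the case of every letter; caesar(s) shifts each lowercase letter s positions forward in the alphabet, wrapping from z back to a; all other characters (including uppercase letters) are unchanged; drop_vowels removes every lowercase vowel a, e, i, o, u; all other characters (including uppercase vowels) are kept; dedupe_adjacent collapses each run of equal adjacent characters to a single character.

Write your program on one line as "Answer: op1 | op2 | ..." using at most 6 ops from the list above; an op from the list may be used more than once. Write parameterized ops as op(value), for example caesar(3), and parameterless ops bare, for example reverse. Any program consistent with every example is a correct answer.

reverse | swapcase | reverse | take(4) | reverse

Check, running the answer program on each example:
  "ldnv" -> "vndl" -> "VNDL" -> "LDNV" -> "LDNV" -> "VNDL"
  "tdjqyshb" -> "bhsyqjdt" -> "BHSYQJDT" -> "TDJQYSHB" -> "TDJQ" -> "QJDT"
  "woadf" -> "fdaow" -> "FDAOW" -> "WOADF" -> "WOAD" -> "DAOW"
  "mqd" -> "dqm" -> "DQM" -> "MQD" -> "MQD" -> "DQM"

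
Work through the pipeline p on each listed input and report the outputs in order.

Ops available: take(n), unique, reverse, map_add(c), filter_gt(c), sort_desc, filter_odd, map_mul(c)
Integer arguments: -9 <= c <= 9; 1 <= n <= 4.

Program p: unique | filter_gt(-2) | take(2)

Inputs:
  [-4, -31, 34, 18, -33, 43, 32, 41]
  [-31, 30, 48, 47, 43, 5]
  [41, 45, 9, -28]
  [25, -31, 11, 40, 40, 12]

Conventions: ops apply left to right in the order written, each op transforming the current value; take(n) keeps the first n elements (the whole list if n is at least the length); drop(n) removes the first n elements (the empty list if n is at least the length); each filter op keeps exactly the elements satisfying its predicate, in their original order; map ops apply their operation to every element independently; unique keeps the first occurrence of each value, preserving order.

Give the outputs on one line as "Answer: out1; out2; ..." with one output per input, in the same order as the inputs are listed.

[34, 18]; [30, 48]; [41, 45]; [25, 11]

Execution, op by op:
  [-4, -31, 34, 18, -33, 43, 32, 41] -> [-4, -31, 34, 18, -33, 43, 32, 41] -> [34, 18, 43, 32, 41] -> [34, 18]
  [-31, 30, 48, 47, 43, 5] -> [-31, 30, 48, 47, 43, 5] -> [30, 48, 47, 43, 5] -> [30, 48]
  [41, 45, 9, -28] -> [41, 45, 9, -28] -> [41, 45, 9] -> [41, 45]
  [25, -31, 11, 40, 40, 12] -> [25, -31, 11, 40, 12] -> [25, 11, 40, 12] -> [25, 11]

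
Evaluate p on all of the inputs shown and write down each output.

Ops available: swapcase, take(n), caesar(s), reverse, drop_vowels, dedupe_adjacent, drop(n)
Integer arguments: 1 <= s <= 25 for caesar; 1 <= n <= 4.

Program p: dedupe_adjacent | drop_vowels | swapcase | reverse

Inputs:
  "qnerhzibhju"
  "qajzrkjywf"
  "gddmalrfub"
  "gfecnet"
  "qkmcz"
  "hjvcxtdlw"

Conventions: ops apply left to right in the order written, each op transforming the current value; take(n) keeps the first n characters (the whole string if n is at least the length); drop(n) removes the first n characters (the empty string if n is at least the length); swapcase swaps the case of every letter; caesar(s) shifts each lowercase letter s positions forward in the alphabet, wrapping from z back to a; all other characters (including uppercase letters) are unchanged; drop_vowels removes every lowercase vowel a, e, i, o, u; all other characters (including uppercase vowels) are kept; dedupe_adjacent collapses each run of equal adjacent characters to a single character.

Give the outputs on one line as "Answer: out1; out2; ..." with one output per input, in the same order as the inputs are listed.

"JHBZHRNQ"; "FWYJKRZJQ"; "BFRLMDG"; "TNCFG"; "ZCMKQ"; "WLDTXCVJH"

Execution, op by op:
  "qnerhzibhju" -> "qnerhzibhju" -> "qnrhzbhj" -> "QNRHZBHJ" -> "JHBZHRNQ"
  "qajzrkjywf" -> "qajzrkjywf" -> "qjzrkjywf" -> "QJZRKJYWF" -> "FWYJKRZJQ"
  "gddmalrfub" -> "gdmalrfub" -> "gdmlrfb" -> "GDMLRFB" -> "BFRLMDG"
  "gfecnet" -> "gfecnet" -> "gfcnt" -> "GFCNT" -> "TNCFG"
  "qkmcz" -> "qkmcz" -> "qkmcz" -> "QKMCZ" -> "ZCMKQ"
  "hjvcxtdlw" -> "hjvcxtdlw" -> "hjvcxtdlw" -> "HJVCXTDLW" -> "WLDTXCVJH"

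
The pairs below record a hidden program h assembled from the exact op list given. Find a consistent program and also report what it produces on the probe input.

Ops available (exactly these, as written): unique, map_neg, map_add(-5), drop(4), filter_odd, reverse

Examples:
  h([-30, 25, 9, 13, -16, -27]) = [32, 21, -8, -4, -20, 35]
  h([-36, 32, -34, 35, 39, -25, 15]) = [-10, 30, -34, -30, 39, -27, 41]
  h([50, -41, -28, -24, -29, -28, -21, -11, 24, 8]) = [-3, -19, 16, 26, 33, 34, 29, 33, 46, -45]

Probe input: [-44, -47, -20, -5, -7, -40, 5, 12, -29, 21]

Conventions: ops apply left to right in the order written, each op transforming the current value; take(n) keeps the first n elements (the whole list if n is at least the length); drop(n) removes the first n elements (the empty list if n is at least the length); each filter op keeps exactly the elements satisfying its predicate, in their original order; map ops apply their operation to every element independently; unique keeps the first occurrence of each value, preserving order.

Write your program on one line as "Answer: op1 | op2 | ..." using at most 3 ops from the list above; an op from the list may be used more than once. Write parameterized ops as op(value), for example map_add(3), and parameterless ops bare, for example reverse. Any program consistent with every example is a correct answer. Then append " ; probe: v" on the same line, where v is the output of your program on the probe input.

reverse | map_add(-5) | map_neg ; probe: [-16, 34, -7, 0, 45, 12, 10, 25, 52, 49]

Check, running the answer program on each example:
  [-30, 25, 9, 13, -16, -27] -> [-27, -16, 13, 9, 25, -30] -> [-32, -21, 8, 4, 20, -35] -> [32, 21, -8, -4, -20, 35]
  [-36, 32, -34, 35, 39, -25, 15] -> [15, -25, 39, 35, -34, 32, -36] -> [10, -30, 34, 30, -39, 27, -41] -> [-10, 30, -34, -30, 39, -27, 41]
  [50, -41, -28, -24, -29, -28, -21, -11, 24, 8] -> [8, 24, -11, -21, -28, -29, -24, -28, -41, 50] -> [3, 19, -16, -26, -33, -34, -29, -33, -46, 45] -> [-3, -19, 16, 26, 33, 34, 29, 33, 46, -45]
  probe: [-44, -47, -20, -5, -7, -40, 5, 12, -29, 21] -> [21, -29, 12, 5, -40, -7, -5, -20, -47, -44] -> [16, -34, 7, 0, -45, -12, -10, -25, -52, -49] -> [-16, 34, -7, 0, 45, 12, 10, 25, 52, 49]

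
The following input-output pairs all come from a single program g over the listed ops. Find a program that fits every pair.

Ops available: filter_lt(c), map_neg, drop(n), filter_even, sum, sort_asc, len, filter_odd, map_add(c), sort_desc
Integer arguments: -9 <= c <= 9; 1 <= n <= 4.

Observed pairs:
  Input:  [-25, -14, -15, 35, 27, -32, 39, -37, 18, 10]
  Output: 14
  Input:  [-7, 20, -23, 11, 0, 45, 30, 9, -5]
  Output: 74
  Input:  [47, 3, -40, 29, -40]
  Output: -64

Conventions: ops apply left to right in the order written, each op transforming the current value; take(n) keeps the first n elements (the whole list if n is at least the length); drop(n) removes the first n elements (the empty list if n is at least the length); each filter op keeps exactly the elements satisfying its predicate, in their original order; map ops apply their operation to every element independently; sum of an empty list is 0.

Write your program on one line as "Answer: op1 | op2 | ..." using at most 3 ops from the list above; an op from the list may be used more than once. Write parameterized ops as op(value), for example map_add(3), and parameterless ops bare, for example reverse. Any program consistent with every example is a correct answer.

map_add(8) | filter_even | sum

Check, running the answer program on each example:
  [-25, -14, -15, 35, 27, -32, 39, -37, 18, 10] -> [-17, -6, -7, 43, 35, -24, 47, -29, 26, 18] -> [-6, -24, 26, 18] -> 14
  [-7, 20, -23, 11, 0, 45, 30, 9, -5] -> [1, 28, -15, 19, 8, 53, 38, 17, 3] -> [28, 8, 38] -> 74
  [47, 3, -40, 29, -40] -> [55, 11, -32, 37, -32] -> [-32, -32] -> -64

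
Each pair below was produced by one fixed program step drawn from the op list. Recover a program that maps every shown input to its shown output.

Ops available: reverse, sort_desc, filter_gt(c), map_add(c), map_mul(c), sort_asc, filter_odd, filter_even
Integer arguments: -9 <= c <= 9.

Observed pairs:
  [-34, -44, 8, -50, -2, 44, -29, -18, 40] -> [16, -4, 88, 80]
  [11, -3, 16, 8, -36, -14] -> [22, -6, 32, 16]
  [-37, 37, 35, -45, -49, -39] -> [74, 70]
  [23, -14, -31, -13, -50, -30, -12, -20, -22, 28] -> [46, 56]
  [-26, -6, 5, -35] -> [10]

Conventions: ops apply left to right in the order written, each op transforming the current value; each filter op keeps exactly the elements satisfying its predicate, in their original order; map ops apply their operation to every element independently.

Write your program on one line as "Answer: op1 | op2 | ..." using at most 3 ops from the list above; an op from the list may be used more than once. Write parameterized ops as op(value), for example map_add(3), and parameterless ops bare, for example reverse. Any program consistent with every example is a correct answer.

map_mul(2) | filter_gt(-7)

Check, running the answer program on each example:
  [-34, -44, 8, -50, -2, 44, -29, -18, 40] -> [-68, -88, 16, -100, -4, 88, -58, -36, 80] -> [16, -4, 88, 80]
  [11, -3, 16, 8, -36, -14] -> [22, -6, 32, 16, -72, -28] -> [22, -6, 32, 16]
  [-37, 37, 35, -45, -49, -39] -> [-74, 74, 70, -90, -98, -78] -> [74, 70]
  [23, -14, -31, -13, -50, -30, -12, -20, -22, 28] -> [46, -28, -62, -26, -100, -60, -24, -40, -44, 56] -> [46, 56]
  [-26, -6, 5, -35] -> [-52, -12, 10, -70] -> [10]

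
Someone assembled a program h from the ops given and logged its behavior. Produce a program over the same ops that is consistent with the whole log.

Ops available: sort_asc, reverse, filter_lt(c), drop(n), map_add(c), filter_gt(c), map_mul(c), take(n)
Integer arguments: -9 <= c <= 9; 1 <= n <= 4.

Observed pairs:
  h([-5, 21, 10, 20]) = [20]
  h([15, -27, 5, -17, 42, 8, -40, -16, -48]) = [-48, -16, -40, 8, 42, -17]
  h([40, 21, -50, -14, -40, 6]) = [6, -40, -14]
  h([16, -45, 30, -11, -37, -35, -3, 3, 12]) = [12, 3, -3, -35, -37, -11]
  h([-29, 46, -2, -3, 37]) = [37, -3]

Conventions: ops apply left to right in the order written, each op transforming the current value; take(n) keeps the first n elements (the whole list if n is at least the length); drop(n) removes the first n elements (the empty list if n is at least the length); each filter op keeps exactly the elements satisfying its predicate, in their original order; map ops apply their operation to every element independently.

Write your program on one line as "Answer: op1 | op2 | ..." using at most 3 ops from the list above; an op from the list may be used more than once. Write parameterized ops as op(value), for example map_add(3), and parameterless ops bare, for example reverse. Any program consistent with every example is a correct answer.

drop(3) | reverse

Check, running the answer program on each example:
  [-5, 21, 10, 20] -> [20] -> [20]
  [15, -27, 5, -17, 42, 8, -40, -16, -48] -> [-17, 42, 8, -40, -16, -48] -> [-48, -16, -40, 8, 42, -17]
  [40, 21, -50, -14, -40, 6] -> [-14, -40, 6] -> [6, -40, -14]
  [16, -45, 30, -11, -37, -35, -3, 3, 12] -> [-11, -37, -35, -3, 3, 12] -> [12, 3, -3, -35, -37, -11]
  [-29, 46, -2, -3, 37] -> [-3, 37] -> [37, -3]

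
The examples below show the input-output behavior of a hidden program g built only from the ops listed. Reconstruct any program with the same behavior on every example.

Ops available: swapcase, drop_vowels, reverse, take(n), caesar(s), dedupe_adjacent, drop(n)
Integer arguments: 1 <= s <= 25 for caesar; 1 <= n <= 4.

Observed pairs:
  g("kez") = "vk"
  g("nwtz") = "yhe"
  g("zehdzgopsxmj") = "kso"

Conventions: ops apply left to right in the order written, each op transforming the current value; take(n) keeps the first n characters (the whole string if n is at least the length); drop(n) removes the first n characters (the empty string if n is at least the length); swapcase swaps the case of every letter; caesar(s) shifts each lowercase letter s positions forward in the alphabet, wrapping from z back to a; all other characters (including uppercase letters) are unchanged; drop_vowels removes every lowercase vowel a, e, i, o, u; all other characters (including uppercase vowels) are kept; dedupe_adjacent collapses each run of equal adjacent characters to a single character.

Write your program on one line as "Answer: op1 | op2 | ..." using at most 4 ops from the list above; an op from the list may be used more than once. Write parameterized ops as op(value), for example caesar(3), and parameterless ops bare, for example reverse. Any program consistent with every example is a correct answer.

drop_vowels | caesar(11) | take(3)

Check, running the answer program on each example:
  "kez" -> "kz" -> "vk" -> "vk"
  "nwtz" -> "nwtz" -> "yhek" -> "yhe"
  "zehdzgopsxmj" -> "zhdzgpsxmj" -> "ksokradixu" -> "kso"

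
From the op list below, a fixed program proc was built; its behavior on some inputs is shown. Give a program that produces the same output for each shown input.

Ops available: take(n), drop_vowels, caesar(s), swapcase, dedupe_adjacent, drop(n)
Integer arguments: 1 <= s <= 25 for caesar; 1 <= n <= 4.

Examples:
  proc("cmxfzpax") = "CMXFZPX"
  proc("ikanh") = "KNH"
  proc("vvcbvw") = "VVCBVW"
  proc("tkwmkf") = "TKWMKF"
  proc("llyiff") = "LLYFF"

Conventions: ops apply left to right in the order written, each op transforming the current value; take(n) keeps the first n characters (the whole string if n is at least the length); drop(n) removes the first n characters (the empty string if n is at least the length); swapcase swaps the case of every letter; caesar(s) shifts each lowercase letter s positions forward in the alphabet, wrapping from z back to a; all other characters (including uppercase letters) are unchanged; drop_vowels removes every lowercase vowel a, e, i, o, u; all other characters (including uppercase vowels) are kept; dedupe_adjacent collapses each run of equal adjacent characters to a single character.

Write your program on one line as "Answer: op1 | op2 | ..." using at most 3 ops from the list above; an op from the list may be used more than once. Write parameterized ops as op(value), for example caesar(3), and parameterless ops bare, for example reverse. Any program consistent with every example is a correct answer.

drop_vowels | swapcase

Check, running the answer program on each example:
  "cmxfzpax" -> "cmxfzpx" -> "CMXFZPX"
  "ikanh" -> "knh" -> "KNH"
  "vvcbvw" -> "vvcbvw" -> "VVCBVW"
  "tkwmkf" -> "tkwmkf" -> "TKWMKF"
  "llyiff" -> "llyff" -> "LLYFF"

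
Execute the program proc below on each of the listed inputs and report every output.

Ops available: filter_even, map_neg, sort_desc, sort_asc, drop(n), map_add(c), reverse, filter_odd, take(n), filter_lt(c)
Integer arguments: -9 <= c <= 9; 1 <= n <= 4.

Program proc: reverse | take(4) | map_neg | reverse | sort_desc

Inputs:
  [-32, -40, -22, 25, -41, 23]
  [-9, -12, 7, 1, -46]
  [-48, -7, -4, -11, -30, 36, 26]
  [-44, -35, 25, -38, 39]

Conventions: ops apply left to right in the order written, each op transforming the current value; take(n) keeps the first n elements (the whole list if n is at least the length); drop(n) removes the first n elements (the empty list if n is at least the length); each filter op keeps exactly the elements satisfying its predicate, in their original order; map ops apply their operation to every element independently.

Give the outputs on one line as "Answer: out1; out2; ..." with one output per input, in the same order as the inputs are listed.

Execution, op by op:
  [-32, -40, -22, 25, -41, 23] -> [23, -41, 25, -22, -40, -32] -> [23, -41, 25, -22] -> [-23, 41, -25, 22] -> [22, -25, 41, -23] -> [41, 22, -23, -25]
  [-9, -12, 7, 1, -46] -> [-46, 1, 7, -12, -9] -> [-46, 1, 7, -12] -> [46, -1, -7, 12] -> [12, -7, -1, 46] -> [46, 12, -1, -7]
  [-48, -7, -4, -11, -30, 36, 26] -> [26, 36, -30, -11, -4, -7, -48] -> [26, 36, -30, -11] -> [-26, -36, 30, 11] -> [11, 30, -36, -26] -> [30, 11, -26, -36]
  [-44, -35, 25, -38, 39] -> [39, -38, 25, -35, -44] -> [39, -38, 25, -35] -> [-39, 38, -25, 35] -> [35, -25, 38, -39] -> [38, 35, -25, -39]

[41, 22, -23, -25]; [46, 12, -1, -7]; [30, 11, -26, -36]; [38, 35, -25, -39]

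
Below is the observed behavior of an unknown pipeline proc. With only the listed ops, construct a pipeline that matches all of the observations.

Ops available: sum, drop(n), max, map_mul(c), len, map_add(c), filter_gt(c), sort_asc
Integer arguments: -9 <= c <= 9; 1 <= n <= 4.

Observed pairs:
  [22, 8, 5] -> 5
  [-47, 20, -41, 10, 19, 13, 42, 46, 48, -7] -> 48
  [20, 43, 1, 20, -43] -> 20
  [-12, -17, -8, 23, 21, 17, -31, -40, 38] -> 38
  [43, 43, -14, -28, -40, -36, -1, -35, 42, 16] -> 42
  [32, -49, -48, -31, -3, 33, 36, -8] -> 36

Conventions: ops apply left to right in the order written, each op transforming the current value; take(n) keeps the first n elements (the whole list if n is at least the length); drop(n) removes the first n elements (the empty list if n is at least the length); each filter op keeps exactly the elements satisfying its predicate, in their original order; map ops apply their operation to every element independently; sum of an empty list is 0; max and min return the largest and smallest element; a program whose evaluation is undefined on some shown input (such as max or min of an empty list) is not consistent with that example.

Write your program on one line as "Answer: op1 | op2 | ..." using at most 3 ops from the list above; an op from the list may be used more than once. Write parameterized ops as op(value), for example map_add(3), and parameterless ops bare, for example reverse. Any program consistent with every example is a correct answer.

drop(2) | max

Check, running the answer program on each example:
  [22, 8, 5] -> [5] -> 5
  [-47, 20, -41, 10, 19, 13, 42, 46, 48, -7] -> [-41, 10, 19, 13, 42, 46, 48, -7] -> 48
  [20, 43, 1, 20, -43] -> [1, 20, -43] -> 20
  [-12, -17, -8, 23, 21, 17, -31, -40, 38] -> [-8, 23, 21, 17, -31, -40, 38] -> 38
  [43, 43, -14, -28, -40, -36, -1, -35, 42, 16] -> [-14, -28, -40, -36, -1, -35, 42, 16] -> 42
  [32, -49, -48, -31, -3, 33, 36, -8] -> [-48, -31, -3, 33, 36, -8] -> 36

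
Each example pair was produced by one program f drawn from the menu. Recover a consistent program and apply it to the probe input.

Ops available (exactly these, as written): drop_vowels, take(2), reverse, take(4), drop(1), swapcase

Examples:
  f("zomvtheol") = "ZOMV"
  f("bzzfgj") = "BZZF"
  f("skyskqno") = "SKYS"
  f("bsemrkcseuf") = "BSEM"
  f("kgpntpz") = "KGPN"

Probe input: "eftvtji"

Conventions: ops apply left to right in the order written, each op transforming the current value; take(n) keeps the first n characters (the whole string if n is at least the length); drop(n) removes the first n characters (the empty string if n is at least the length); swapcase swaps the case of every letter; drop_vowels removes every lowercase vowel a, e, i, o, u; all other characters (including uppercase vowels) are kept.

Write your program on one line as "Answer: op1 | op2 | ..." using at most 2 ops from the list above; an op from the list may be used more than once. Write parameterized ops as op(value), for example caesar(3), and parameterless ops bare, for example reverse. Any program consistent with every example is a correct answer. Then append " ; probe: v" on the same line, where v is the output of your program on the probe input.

swapcase | take(4) ; probe: "EFTV"

Check, running the answer program on each example:
  "zomvtheol" -> "ZOMVTHEOL" -> "ZOMV"
  "bzzfgj" -> "BZZFGJ" -> "BZZF"
  "skyskqno" -> "SKYSKQNO" -> "SKYS"
  "bsemrkcseuf" -> "BSEMRKCSEUF" -> "BSEM"
  "kgpntpz" -> "KGPNTPZ" -> "KGPN"
  probe: "eftvtji" -> "EFTVTJI" -> "EFTV"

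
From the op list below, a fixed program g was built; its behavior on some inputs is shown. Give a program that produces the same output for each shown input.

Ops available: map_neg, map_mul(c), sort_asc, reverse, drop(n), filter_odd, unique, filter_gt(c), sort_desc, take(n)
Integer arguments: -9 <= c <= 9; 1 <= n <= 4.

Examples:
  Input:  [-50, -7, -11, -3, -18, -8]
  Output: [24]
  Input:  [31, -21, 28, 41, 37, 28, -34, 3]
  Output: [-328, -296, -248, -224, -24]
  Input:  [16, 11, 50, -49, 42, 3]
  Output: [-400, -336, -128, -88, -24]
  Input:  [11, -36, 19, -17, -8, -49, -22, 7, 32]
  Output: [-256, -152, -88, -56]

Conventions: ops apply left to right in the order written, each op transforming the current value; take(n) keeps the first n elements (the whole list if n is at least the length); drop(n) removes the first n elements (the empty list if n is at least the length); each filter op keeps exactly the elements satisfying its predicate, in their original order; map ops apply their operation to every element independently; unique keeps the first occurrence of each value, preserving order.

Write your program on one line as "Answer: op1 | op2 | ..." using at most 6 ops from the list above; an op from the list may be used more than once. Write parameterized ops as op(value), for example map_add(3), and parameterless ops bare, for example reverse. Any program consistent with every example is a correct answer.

filter_gt(-6) | sort_asc | map_mul(-8) | unique | reverse

Check, running the answer program on each example:
  [-50, -7, -11, -3, -18, -8] -> [-3] -> [-3] -> [24] -> [24] -> [24]
  [31, -21, 28, 41, 37, 28, -34, 3] -> [31, 28, 41, 37, 28, 3] -> [3, 28, 28, 31, 37, 41] -> [-24, -224, -224, -248, -296, -328] -> [-24, -224, -248, -296, -328] -> [-328, -296, -248, -224, -24]
  [16, 11, 50, -49, 42, 3] -> [16, 11, 50, 42, 3] -> [3, 11, 16, 42, 50] -> [-24, -88, -128, -336, -400] -> [-24, -88, -128, -336, -400] -> [-400, -336, -128, -88, -24]
  [11, -36, 19, -17, -8, -49, -22, 7, 32] -> [11, 19, 7, 32] -> [7, 11, 19, 32] -> [-56, -88, -152, -256] -> [-56, -88, -152, -256] -> [-256, -152, -88, -56]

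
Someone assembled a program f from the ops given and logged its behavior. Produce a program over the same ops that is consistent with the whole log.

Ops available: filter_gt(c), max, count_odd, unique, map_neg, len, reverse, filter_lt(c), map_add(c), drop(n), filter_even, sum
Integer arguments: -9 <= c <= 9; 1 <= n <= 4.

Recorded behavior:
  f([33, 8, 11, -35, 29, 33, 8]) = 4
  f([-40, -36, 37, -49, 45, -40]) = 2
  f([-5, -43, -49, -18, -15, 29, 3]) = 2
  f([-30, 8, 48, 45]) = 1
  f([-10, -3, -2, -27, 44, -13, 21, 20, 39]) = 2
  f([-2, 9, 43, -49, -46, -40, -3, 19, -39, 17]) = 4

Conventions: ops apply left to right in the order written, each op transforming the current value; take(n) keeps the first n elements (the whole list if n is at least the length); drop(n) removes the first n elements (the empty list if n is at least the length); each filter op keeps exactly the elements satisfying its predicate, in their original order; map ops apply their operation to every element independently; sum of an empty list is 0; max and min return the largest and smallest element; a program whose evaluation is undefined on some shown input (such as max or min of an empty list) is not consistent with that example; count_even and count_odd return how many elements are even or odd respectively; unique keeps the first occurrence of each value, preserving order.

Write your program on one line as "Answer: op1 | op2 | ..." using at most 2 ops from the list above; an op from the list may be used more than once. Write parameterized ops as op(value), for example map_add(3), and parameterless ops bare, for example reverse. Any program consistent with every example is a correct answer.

filter_gt(-3) | count_odd

Check, running the answer program on each example:
  [33, 8, 11, -35, 29, 33, 8] -> [33, 8, 11, 29, 33, 8] -> 4
  [-40, -36, 37, -49, 45, -40] -> [37, 45] -> 2
  [-5, -43, -49, -18, -15, 29, 3] -> [29, 3] -> 2
  [-30, 8, 48, 45] -> [8, 48, 45] -> 1
  [-10, -3, -2, -27, 44, -13, 21, 20, 39] -> [-2, 44, 21, 20, 39] -> 2
  [-2, 9, 43, -49, -46, -40, -3, 19, -39, 17] -> [-2, 9, 43, 19, 17] -> 4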